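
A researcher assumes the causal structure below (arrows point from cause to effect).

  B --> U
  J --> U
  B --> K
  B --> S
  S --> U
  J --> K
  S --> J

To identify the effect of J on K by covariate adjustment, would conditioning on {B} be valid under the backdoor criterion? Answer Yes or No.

Yes

Backdoor paths from J to K (paths whose first edge points into J):
  P1: J <- S <- B -> K
  P2: J <- S -> U <- B -> K
Condition 1 (no descendant of J in the set): holds — descendants of J are {K, U}; none are in {B}.
Condition 2 (every backdoor path blocked by {B}):
  P1: blocked at fork node B ∈ conditioning set.
  P2: blocked at collider U (neither it nor any descendant is in the conditioning set).
{B} satisfies the backdoor criterion.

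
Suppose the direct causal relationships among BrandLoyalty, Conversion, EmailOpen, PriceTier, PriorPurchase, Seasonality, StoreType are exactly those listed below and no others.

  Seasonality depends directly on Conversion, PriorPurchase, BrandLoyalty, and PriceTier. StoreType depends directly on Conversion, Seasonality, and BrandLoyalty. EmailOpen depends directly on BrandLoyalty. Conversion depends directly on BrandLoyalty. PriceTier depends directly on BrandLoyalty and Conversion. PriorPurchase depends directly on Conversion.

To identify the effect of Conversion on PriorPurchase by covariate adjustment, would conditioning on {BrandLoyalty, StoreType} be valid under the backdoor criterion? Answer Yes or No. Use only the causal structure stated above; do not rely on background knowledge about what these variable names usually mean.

No

Backdoor paths from Conversion to PriorPurchase (paths whose first edge points into Conversion):
  P1: Conversion <- BrandLoyalty -> PriceTier -> Seasonality <- PriorPurchase
  P2: Conversion <- BrandLoyalty -> Seasonality <- PriorPurchase
  P3: Conversion <- BrandLoyalty -> StoreType <- Seasonality <- PriorPurchase
Condition 1 (no descendant of Conversion in the set): FAILS — StoreType is a descendant of Conversion.
Condition 2 (every backdoor path blocked by {BrandLoyalty, StoreType}):
  P1: blocked at fork node BrandLoyalty ∈ conditioning set.
  P2: blocked at fork node BrandLoyalty ∈ conditioning set.
  P3: blocked at fork node BrandLoyalty ∈ conditioning set.
{BrandLoyalty, StoreType} does not satisfy the backdoor criterion.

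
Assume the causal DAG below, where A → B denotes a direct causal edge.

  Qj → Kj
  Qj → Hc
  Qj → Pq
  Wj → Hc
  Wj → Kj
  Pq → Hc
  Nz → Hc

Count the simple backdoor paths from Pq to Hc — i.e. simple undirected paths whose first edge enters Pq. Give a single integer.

A backdoor path from Pq to Hc is any simple undirected path whose first edge points into Pq (i.e. leaves Pq via a parent).
Parents of Pq: {Qj}.
Enumerating:
  P1: Pq <- Qj -> Hc
  P2: Pq <- Qj -> Kj <- Wj -> Hc
That exhausts the simple backdoor paths. Count: 2.

2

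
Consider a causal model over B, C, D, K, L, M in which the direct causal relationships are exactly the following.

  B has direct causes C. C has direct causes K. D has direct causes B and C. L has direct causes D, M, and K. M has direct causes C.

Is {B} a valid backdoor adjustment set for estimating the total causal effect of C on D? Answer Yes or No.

No

Backdoor paths from C to D (paths whose first edge points into C):
  P1: C <- K -> L <- D
Condition 1 (no descendant of C in the set): FAILS — B is a descendant of C.
Condition 2 (every backdoor path blocked by {B}):
  P1: blocked at collider L (neither it nor any descendant is in the conditioning set).
{B} does not satisfy the backdoor criterion.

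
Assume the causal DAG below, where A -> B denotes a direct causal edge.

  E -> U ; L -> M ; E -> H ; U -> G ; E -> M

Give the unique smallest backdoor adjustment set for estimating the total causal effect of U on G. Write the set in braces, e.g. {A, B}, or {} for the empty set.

{}

Variables eligible for adjustment (non-descendants of U, excluding U and G): {E, H, L, M}.
Backdoor paths from U to G:
  (none)
With no backdoor paths the empty set already satisfies the criterion, and it is trivially minimal.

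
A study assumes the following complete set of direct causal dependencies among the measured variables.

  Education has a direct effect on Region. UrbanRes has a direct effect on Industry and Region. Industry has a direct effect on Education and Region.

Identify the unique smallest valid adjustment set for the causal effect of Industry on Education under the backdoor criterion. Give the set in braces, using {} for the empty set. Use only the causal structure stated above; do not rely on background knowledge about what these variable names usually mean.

Variables eligible for adjustment (non-descendants of Industry, excluding Industry and Education): {UrbanRes}.
Backdoor paths from Industry to Education:
  P1: Industry <- UrbanRes -> Region <- Education
Each backdoor path contains an unconditioned collider, so every path is already blocked with the empty conditioning set:
  P1: blocked at collider Region (neither it nor any descendant is in the conditioning set).
The empty set is therefore the unique smallest valid set.

{}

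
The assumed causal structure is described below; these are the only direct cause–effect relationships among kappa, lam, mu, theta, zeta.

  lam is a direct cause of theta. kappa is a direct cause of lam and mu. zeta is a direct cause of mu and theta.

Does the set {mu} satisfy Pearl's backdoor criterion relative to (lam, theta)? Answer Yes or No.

Backdoor paths from lam to theta (paths whose first edge points into lam):
  P1: lam <- kappa -> mu <- zeta -> theta
Condition 1 (no descendant of lam in the set): holds — descendants of lam are {theta}; none are in {mu}.
Condition 2 (every backdoor path blocked by {mu}):
  P1: open — collider(s) mu are conditioned on (or have a conditioned descendant) and no non-collider on the path is in the set.
{mu} does not satisfy the backdoor criterion.

No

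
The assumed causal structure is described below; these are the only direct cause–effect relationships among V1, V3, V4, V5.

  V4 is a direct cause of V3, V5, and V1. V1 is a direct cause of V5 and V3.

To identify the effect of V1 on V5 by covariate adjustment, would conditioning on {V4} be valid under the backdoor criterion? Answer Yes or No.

Backdoor paths from V1 to V5 (paths whose first edge points into V1):
  P1: V1 <- V4 -> V5
Condition 1 (no descendant of V1 in the set): holds — descendants of V1 are {V3, V5}; none are in {V4}.
Condition 2 (every backdoor path blocked by {V4}):
  P1: blocked at fork node V4 ∈ conditioning set.
{V4} satisfies the backdoor criterion.

Yes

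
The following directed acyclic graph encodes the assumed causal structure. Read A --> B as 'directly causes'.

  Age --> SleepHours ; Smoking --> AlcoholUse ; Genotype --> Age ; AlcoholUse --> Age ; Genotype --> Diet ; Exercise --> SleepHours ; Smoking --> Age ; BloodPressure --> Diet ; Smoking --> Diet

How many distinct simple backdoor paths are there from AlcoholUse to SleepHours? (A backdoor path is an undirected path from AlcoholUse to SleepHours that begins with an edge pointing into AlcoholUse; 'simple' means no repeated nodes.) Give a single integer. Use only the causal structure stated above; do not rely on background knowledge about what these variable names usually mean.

A backdoor path from AlcoholUse to SleepHours is any simple undirected path whose first edge points into AlcoholUse (i.e. leaves AlcoholUse via a parent).
Parents of AlcoholUse: {Smoking}.
Enumerating:
  P1: AlcoholUse <- Smoking -> Age -> SleepHours
  P2: AlcoholUse <- Smoking -> Diet <- Genotype -> Age -> SleepHours
That exhausts the simple backdoor paths. Count: 2.

2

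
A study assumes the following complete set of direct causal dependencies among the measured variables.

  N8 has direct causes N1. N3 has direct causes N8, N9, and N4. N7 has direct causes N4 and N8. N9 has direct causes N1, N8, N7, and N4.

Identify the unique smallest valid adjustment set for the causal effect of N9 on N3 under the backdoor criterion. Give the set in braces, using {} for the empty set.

Variables eligible for adjustment (non-descendants of N9, excluding N9 and N3): {N1, N4, N7, N8}.
Backdoor paths from N9 to N3:
  P1: N9 <- N4 -> N7 <- N8 -> N3
  P2: N9 <- N4 -> N3
  P3: N9 <- N1 -> N8 -> N7 <- N4 -> N3
  P4: N9 <- N1 -> N8 -> N3
  P5: N9 <- N8 -> N7 <- N4 -> N3
  P6: N9 <- N8 -> N3
  P7: N9 <- N7 <- N4 -> N3
  P8: N9 <- N7 <- N8 -> N3
The empty set is not sufficient: P2 (N9 <- N4 -> N3) has no collider blocking it and no conditioned non-collider, so it is open.
Try {N4, N8}:
  P1: blocked at fork node N4 ∈ conditioning set.
  P2: blocked at fork node N4 ∈ conditioning set.
  P3: blocked at chain node N8 ∈ conditioning set.
  P4: blocked at chain node N8 ∈ conditioning set.
  P5: blocked at fork node N8 ∈ conditioning set.
  P6: blocked at fork node N8 ∈ conditioning set.
  P7: blocked at fork node N4 ∈ conditioning set.
  P8: blocked at fork node N8 ∈ conditioning set.
{N4, N8} contains no descendant of N9 and blocks every backdoor path.
Every element of {N4, N8} is needed (dropping N4 leaves P2 open; dropping N8 leaves P4 open), so no proper subset is valid.
Among all size-2 subsets of the eligible variables, only {N4, N8} blocks every backdoor path, so it is the unique smallest valid adjustment set.

{N4, N8}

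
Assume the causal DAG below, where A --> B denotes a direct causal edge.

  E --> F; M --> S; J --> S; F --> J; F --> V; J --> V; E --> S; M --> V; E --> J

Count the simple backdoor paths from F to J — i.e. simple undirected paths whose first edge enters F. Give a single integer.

3

A backdoor path from F to J is any simple undirected path whose first edge points into F (i.e. leaves F via a parent).
Parents of F: {E}.
Enumerating:
  P1: F <- E -> J
  P2: F <- E -> S <- M -> V <- J
  P3: F <- E -> S <- J
That exhausts the simple backdoor paths. Count: 3.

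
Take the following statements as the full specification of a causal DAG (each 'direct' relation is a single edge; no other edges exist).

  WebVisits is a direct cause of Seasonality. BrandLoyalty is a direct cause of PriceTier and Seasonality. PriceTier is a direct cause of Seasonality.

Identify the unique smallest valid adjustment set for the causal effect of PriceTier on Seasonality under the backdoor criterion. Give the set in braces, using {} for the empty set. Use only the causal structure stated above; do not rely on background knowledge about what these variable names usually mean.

Variables eligible for adjustment (non-descendants of PriceTier, excluding PriceTier and Seasonality): {BrandLoyalty, WebVisits}.
Backdoor paths from PriceTier to Seasonality:
  P1: PriceTier <- BrandLoyalty -> Seasonality
The empty set is not sufficient: P1 (PriceTier <- BrandLoyalty -> Seasonality) has no collider blocking it and no conditioned non-collider, so it is open.
Try {BrandLoyalty}:
  P1: blocked at fork node BrandLoyalty ∈ conditioning set.
{BrandLoyalty} contains no descendant of PriceTier and blocks every backdoor path.
No other singleton works — e.g. {WebVisits} leaves P1 open — so {BrandLoyalty} is the unique smallest valid adjustment set.

{BrandLoyalty}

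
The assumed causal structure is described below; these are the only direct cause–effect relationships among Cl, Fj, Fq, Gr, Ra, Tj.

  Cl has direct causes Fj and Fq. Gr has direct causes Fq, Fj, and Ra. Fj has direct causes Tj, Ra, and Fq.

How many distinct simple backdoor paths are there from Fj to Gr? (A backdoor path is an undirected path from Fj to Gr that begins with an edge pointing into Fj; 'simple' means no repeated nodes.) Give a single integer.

2

A backdoor path from Fj to Gr is any simple undirected path whose first edge points into Fj (i.e. leaves Fj via a parent).
Parents of Fj: {Fq, Ra, Tj}.
Enumerating:
  P1: Fj <- Fq -> Gr
  P2: Fj <- Ra -> Gr
That exhausts the simple backdoor paths. Count: 2.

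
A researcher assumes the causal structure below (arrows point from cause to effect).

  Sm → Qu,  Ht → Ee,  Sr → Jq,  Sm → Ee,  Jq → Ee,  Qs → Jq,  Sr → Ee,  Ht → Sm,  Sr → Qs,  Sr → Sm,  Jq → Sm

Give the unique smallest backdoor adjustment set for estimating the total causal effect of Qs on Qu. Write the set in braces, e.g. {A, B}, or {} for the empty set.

{Sr}

Variables eligible for adjustment (non-descendants of Qs, excluding Qs and Qu): {Ht, Sr}.
Backdoor paths from Qs to Qu:
  P1: Qs <- Sr -> Jq -> Sm -> Qu
  P2: Qs <- Sr -> Jq -> Ee <- Ht -> Sm -> Qu
  P3: Qs <- Sr -> Jq -> Ee <- Sm -> Qu
  P4: Qs <- Sr -> Sm -> Qu
  P5: Qs <- Sr -> Ee <- Ht -> Sm -> Qu
  P6: Qs <- Sr -> Ee <- Jq -> Sm -> Qu
  P7: Qs <- Sr -> Ee <- Sm -> Qu
The empty set is not sufficient: P1 (Qs <- Sr -> Jq -> Sm -> Qu) has no collider blocking it and no conditioned non-collider, so it is open.
Try {Sr}:
  P1: blocked at fork node Sr ∈ conditioning set.
  P2: blocked at fork node Sr ∈ conditioning set.
  P3: blocked at fork node Sr ∈ conditioning set.
  P4: blocked at fork node Sr ∈ conditioning set.
  P5: blocked at fork node Sr ∈ conditioning set.
  P6: blocked at fork node Sr ∈ conditioning set.
  P7: blocked at fork node Sr ∈ conditioning set.
{Sr} contains no descendant of Qs and blocks every backdoor path.
No other singleton works — e.g. {Ht} leaves P1 open — so {Sr} is the unique smallest valid adjustment set.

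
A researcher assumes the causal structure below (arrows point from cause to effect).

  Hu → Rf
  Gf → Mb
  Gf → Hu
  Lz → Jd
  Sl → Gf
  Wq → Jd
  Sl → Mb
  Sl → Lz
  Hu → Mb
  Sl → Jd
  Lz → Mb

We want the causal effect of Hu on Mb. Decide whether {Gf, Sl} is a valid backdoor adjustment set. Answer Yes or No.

Backdoor paths from Hu to Mb (paths whose first edge points into Hu):
  P1: Hu <- Gf <- Sl -> Lz -> Mb
  P2: Hu <- Gf <- Sl -> Jd <- Lz -> Mb
  P3: Hu <- Gf <- Sl -> Mb
  P4: Hu <- Gf -> Mb
Condition 1 (no descendant of Hu in the set): holds — descendants of Hu are {Mb, Rf}; none are in {Gf, Sl}.
Condition 2 (every backdoor path blocked by {Gf, Sl}):
  P1: blocked at chain node Gf ∈ conditioning set.
  P2: blocked at chain node Gf ∈ conditioning set.
  P3: blocked at chain node Gf ∈ conditioning set.
  P4: blocked at fork node Gf ∈ conditioning set.
{Gf, Sl} satisfies the backdoor criterion.

Yes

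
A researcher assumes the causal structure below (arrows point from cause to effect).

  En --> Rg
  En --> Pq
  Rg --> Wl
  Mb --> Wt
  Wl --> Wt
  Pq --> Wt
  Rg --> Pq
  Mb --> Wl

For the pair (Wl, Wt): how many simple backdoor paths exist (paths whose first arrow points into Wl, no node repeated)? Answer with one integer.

3

A backdoor path from Wl to Wt is any simple undirected path whose first edge points into Wl (i.e. leaves Wl via a parent).
Parents of Wl: {Mb, Rg}.
Enumerating:
  P1: Wl <- Rg <- En -> Pq -> Wt
  P2: Wl <- Rg -> Pq -> Wt
  P3: Wl <- Mb -> Wt
That exhausts the simple backdoor paths. Count: 3.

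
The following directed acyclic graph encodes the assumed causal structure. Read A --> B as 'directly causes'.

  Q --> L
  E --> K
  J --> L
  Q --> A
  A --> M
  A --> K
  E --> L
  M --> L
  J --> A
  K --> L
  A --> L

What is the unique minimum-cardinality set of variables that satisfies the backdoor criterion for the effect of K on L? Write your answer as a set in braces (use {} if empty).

Variables eligible for adjustment (non-descendants of K, excluding K and L): {A, E, J, M, Q}.
Backdoor paths from K to L:
  P1: K <- E -> L
  P2: K <- A <- J -> L
  P3: K <- A <- Q -> L
  P4: K <- A -> M -> L
  P5: K <- A -> L
The empty set is not sufficient: P1 (K <- E -> L) has no collider blocking it and no conditioned non-collider, so it is open.
Try {A, E}:
  P1: blocked at fork node E ∈ conditioning set.
  P2: blocked at chain node A ∈ conditioning set.
  P3: blocked at chain node A ∈ conditioning set.
  P4: blocked at fork node A ∈ conditioning set.
  P5: blocked at fork node A ∈ conditioning set.
{A, E} contains no descendant of K and blocks every backdoor path.
Every element of {A, E} is needed (dropping A leaves P2 open; dropping E leaves P1 open), so no proper subset is valid.
Among all size-2 subsets of the eligible variables, only {A, E} blocks every backdoor path, so it is the unique smallest valid adjustment set.

{A, E}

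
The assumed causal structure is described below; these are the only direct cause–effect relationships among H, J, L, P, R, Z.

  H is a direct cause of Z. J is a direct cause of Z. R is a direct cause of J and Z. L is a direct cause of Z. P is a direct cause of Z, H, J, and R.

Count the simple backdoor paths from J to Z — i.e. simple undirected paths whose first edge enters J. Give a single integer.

A backdoor path from J to Z is any simple undirected path whose first edge points into J (i.e. leaves J via a parent).
Parents of J: {P, R}.
Enumerating:
  P1: J <- P -> H -> Z
  P2: J <- P -> R -> Z
  P3: J <- P -> Z
  P4: J <- R <- P -> H -> Z
  P5: J <- R <- P -> Z
  P6: J <- R -> Z
That exhausts the simple backdoor paths. Count: 6.

6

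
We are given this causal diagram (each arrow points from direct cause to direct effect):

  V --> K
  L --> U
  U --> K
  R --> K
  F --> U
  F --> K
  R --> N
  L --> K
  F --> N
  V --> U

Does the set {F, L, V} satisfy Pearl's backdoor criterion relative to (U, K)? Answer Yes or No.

Yes

Backdoor paths from U to K (paths whose first edge points into U):
  P1: U <- L -> K
  P2: U <- F -> N <- R -> K
  P3: U <- F -> K
  P4: U <- V -> K
Condition 1 (no descendant of U in the set): holds — descendants of U are {K}; none are in {F, L, V}.
Condition 2 (every backdoor path blocked by {F, L, V}):
  P1: blocked at fork node L ∈ conditioning set.
  P2: blocked at fork node F ∈ conditioning set.
  P3: blocked at fork node F ∈ conditioning set.
  P4: blocked at fork node V ∈ conditioning set.
{F, L, V} satisfies the backdoor criterion.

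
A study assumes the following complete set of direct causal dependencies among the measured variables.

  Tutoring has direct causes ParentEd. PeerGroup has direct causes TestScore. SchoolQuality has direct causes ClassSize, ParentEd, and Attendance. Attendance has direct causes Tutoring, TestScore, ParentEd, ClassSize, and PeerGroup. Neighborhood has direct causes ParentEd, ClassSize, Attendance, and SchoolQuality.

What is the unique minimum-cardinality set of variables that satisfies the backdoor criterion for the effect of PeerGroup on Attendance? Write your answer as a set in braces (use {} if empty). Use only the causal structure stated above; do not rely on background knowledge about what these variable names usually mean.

{TestScore}

Variables eligible for adjustment (non-descendants of PeerGroup, excluding PeerGroup and Attendance): {ClassSize, ParentEd, TestScore, Tutoring}.
Backdoor paths from PeerGroup to Attendance:
  P1: PeerGroup <- TestScore -> Attendance
The empty set is not sufficient: P1 (PeerGroup <- TestScore -> Attendance) has no collider blocking it and no conditioned non-collider, so it is open.
Try {TestScore}:
  P1: blocked at fork node TestScore ∈ conditioning set.
{TestScore} contains no descendant of PeerGroup and blocks every backdoor path.
No other singleton works — e.g. {ClassSize} leaves P1 open — so {TestScore} is the unique smallest valid adjustment set.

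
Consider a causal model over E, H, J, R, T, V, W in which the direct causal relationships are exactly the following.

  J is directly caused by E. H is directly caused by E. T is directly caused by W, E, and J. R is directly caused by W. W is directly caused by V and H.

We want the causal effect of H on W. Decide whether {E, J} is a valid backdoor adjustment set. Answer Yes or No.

Backdoor paths from H to W (paths whose first edge points into H):
  P1: H <- E -> J -> T <- W
  P2: H <- E -> T <- W
Condition 1 (no descendant of H in the set): holds — descendants of H are {R, T, W}; none are in {E, J}.
Condition 2 (every backdoor path blocked by {E, J}):
  P1: blocked at fork node E ∈ conditioning set.
  P2: blocked at fork node E ∈ conditioning set.
{E, J} satisfies the backdoor criterion.

Yes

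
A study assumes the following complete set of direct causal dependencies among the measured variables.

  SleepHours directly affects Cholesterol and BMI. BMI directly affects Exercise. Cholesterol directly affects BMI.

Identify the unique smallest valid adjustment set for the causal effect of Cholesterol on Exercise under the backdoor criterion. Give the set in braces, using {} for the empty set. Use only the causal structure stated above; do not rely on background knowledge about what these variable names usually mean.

Variables eligible for adjustment (non-descendants of Cholesterol, excluding Cholesterol and Exercise): {SleepHours}.
Backdoor paths from Cholesterol to Exercise:
  P1: Cholesterol <- SleepHours -> BMI -> Exercise
The empty set is not sufficient: P1 (Cholesterol <- SleepHours -> BMI -> Exercise) has no collider blocking it and no conditioned non-collider, so it is open.
Try {SleepHours}:
  P1: blocked at fork node SleepHours ∈ conditioning set.
{SleepHours} contains no descendant of Cholesterol and blocks every backdoor path.
{SleepHours} is the unique smallest valid adjustment set.

{SleepHours}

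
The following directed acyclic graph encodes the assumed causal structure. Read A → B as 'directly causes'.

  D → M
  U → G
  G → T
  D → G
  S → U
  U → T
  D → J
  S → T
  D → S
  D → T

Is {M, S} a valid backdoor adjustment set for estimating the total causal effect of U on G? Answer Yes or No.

Backdoor paths from U to G (paths whose first edge points into U):
  P1: U <- S <- D -> G
  P2: U <- S <- D -> T <- G
  P3: U <- S -> T <- D -> G
  P4: U <- S -> T <- G
Condition 1 (no descendant of U in the set): holds — descendants of U are {G, T}; none are in {M, S}.
Condition 2 (every backdoor path blocked by {M, S}):
  P1: blocked at chain node S ∈ conditioning set.
  P2: blocked at chain node S ∈ conditioning set.
  P3: blocked at fork node S ∈ conditioning set.
  P4: blocked at fork node S ∈ conditioning set.
{M, S} satisfies the backdoor criterion.

Yes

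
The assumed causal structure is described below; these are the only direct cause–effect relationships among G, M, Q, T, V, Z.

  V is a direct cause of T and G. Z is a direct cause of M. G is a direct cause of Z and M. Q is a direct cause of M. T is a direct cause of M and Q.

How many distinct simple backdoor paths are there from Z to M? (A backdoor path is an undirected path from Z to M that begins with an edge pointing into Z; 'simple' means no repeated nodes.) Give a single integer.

A backdoor path from Z to M is any simple undirected path whose first edge points into Z (i.e. leaves Z via a parent).
Parents of Z: {G}.
Enumerating:
  P1: Z <- G <- V -> T -> Q -> M
  P2: Z <- G <- V -> T -> M
  P3: Z <- G -> M
That exhausts the simple backdoor paths. Count: 3.

3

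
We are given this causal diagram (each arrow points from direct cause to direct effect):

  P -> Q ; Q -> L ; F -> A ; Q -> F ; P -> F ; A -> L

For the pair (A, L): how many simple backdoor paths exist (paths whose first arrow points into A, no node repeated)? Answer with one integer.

A backdoor path from A to L is any simple undirected path whose first edge points into A (i.e. leaves A via a parent).
Parents of A: {F}.
Enumerating:
  P1: A <- F <- P -> Q -> L
  P2: A <- F <- Q -> L
That exhausts the simple backdoor paths. Count: 2.

2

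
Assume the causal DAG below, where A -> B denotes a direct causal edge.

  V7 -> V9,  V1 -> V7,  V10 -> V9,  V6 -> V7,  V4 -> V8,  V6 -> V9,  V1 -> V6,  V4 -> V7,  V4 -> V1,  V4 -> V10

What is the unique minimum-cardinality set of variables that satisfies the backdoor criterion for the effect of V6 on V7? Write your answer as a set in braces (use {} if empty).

Variables eligible for adjustment (non-descendants of V6, excluding V6 and V7): {V1, V10, V4, V8}.
Backdoor paths from V6 to V7:
  P1: V6 <- V1 <- V4 -> V7
  P2: V6 <- V1 <- V4 -> V10 -> V9 <- V7
  P3: V6 <- V1 -> V7
The empty set is not sufficient: P1 (V6 <- V1 <- V4 -> V7) has no collider blocking it and no conditioned non-collider, so it is open.
Try {V1}:
  P1: blocked at chain node V1 ∈ conditioning set.
  P2: blocked at chain node V1 ∈ conditioning set.
  P3: blocked at fork node V1 ∈ conditioning set.
{V1} contains no descendant of V6 and blocks every backdoor path.
No other singleton works — e.g. {V4} leaves P3 open — so {V1} is the unique smallest valid adjustment set.

{V1}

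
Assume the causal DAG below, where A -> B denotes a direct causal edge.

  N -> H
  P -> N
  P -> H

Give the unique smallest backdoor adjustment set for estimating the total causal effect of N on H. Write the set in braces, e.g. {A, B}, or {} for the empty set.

Variables eligible for adjustment (non-descendants of N, excluding N and H): {P}.
Backdoor paths from N to H:
  P1: N <- P -> H
The empty set is not sufficient: P1 (N <- P -> H) has no collider blocking it and no conditioned non-collider, so it is open.
Try {P}:
  P1: blocked at fork node P ∈ conditioning set.
{P} contains no descendant of N and blocks every backdoor path.
{P} is the unique smallest valid adjustment set.

{P}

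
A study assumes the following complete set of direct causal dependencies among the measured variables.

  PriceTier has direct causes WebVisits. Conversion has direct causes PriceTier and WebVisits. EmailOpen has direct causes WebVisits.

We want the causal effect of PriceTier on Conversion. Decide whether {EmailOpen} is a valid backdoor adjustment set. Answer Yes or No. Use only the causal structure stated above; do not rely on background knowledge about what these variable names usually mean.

No

Backdoor paths from PriceTier to Conversion (paths whose first edge points into PriceTier):
  P1: PriceTier <- WebVisits -> Conversion
Condition 1 (no descendant of PriceTier in the set): holds — descendants of PriceTier are {Conversion}; none are in {EmailOpen}.
Condition 2 (every backdoor path blocked by {EmailOpen}):
  P1: open — no interior node is in the conditioning set.
{EmailOpen} does not satisfy the backdoor criterion.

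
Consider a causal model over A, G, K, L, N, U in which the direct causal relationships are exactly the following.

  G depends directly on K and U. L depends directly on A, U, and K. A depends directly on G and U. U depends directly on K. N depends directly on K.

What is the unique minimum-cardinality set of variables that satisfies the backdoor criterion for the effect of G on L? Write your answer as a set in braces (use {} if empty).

Variables eligible for adjustment (non-descendants of G, excluding G and L): {K, N, U}.
Backdoor paths from G to L:
  P1: G <- K -> U -> A -> L
  P2: G <- K -> U -> L
  P3: G <- K -> L
  P4: G <- U <- K -> L
  P5: G <- U -> A -> L
  P6: G <- U -> L
The empty set is not sufficient: P1 (G <- K -> U -> A -> L) has no collider blocking it and no conditioned non-collider, so it is open.
Try {K, U}:
  P1: blocked at fork node K ∈ conditioning set.
  P2: blocked at fork node K ∈ conditioning set.
  P3: blocked at fork node K ∈ conditioning set.
  P4: blocked at chain node U ∈ conditioning set.
  P5: blocked at fork node U ∈ conditioning set.
  P6: blocked at fork node U ∈ conditioning set.
{K, U} contains no descendant of G and blocks every backdoor path.
Every element of {K, U} is needed (dropping K leaves P3 open; dropping U leaves P5 open), so no proper subset is valid.
Among all size-2 subsets of the eligible variables, only {K, U} blocks every backdoor path, so it is the unique smallest valid adjustment set.

{K, U}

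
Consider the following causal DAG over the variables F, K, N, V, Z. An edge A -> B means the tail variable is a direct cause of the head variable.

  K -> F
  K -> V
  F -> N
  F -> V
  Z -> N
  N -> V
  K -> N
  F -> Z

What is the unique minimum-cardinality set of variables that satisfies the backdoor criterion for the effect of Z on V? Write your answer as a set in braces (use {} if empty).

{F}

Variables eligible for adjustment (non-descendants of Z, excluding Z and V): {F, K}.
Backdoor paths from Z to V:
  P1: Z <- F <- K -> N -> V
  P2: Z <- F <- K -> V
  P3: Z <- F -> N <- K -> V
  P4: Z <- F -> N -> V
  P5: Z <- F -> V
The empty set is not sufficient: P1 (Z <- F <- K -> N -> V) has no collider blocking it and no conditioned non-collider, so it is open.
Try {F}:
  P1: blocked at chain node F ∈ conditioning set.
  P2: blocked at chain node F ∈ conditioning set.
  P3: blocked at fork node F ∈ conditioning set.
  P4: blocked at fork node F ∈ conditioning set.
  P5: blocked at fork node F ∈ conditioning set.
{F} contains no descendant of Z and blocks every backdoor path.
No other singleton works — e.g. {K} leaves P4 open — so {F} is the unique smallest valid adjustment set.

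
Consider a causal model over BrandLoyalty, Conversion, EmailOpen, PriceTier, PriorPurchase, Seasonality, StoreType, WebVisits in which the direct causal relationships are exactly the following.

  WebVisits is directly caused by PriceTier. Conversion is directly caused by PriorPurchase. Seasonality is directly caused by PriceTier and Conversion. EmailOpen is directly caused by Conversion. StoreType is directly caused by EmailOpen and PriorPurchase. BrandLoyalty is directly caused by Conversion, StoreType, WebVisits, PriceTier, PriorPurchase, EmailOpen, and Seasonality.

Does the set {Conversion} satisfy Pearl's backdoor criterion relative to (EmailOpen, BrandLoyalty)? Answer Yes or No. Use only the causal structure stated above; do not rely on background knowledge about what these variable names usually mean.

Yes

Backdoor paths from EmailOpen to BrandLoyalty (paths whose first edge points into EmailOpen):
  P1: EmailOpen <- Conversion <- PriorPurchase -> StoreType -> BrandLoyalty
  P2: EmailOpen <- Conversion <- PriorPurchase -> BrandLoyalty
  P3: EmailOpen <- Conversion -> Seasonality <- PriceTier -> WebVisits -> BrandLoyalty
  P4: EmailOpen <- Conversion -> Seasonality <- PriceTier -> BrandLoyalty
  P5: EmailOpen <- Conversion -> Seasonality -> BrandLoyalty
  P6: EmailOpen <- Conversion -> BrandLoyalty
Condition 1 (no descendant of EmailOpen in the set): holds — descendants of EmailOpen are {BrandLoyalty, StoreType}; none are in {Conversion}.
Condition 2 (every backdoor path blocked by {Conversion}):
  P1: blocked at chain node Conversion ∈ conditioning set.
  P2: blocked at chain node Conversion ∈ conditioning set.
  P3: blocked at fork node Conversion ∈ conditioning set.
  P4: blocked at fork node Conversion ∈ conditioning set.
  P5: blocked at fork node Conversion ∈ conditioning set.
  P6: blocked at fork node Conversion ∈ conditioning set.
{Conversion} satisfies the backdoor criterion.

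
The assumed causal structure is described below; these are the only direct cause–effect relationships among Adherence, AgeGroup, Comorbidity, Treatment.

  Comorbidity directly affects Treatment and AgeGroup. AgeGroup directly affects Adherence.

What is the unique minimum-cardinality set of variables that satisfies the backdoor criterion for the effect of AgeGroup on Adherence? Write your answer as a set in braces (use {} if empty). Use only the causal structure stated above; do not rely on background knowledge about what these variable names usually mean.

{}

Variables eligible for adjustment (non-descendants of AgeGroup, excluding AgeGroup and Adherence): {Comorbidity, Treatment}.
Backdoor paths from AgeGroup to Adherence:
  (none)
With no backdoor paths the empty set already satisfies the criterion, and it is trivially minimal.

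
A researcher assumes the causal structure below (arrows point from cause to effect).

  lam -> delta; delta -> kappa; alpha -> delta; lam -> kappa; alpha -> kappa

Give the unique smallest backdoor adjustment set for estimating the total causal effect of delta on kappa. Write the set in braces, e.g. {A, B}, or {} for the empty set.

Variables eligible for adjustment (non-descendants of delta, excluding delta and kappa): {alpha, lam}.
Backdoor paths from delta to kappa:
  P1: delta <- alpha -> kappa
  P2: delta <- lam -> kappa
The empty set is not sufficient: P1 (delta <- alpha -> kappa) has no collider blocking it and no conditioned non-collider, so it is open.
Try {alpha, lam}:
  P1: blocked at fork node alpha ∈ conditioning set.
  P2: blocked at fork node lam ∈ conditioning set.
{alpha, lam} contains no descendant of delta and blocks every backdoor path.
Every element of {alpha, lam} is needed (dropping alpha leaves P1 open; dropping lam leaves P2 open), so no proper subset is valid.
Among all size-2 subsets of the eligible variables, only {alpha, lam} blocks every backdoor path, so it is the unique smallest valid adjustment set.

{alpha, lam}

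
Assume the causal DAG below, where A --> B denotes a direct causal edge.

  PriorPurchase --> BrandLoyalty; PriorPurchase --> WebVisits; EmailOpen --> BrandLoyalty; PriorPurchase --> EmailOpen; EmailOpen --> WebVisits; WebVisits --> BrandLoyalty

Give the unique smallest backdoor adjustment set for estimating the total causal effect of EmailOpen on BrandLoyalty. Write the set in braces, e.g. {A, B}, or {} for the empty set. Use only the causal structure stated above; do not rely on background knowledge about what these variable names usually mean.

{PriorPurchase}

Variables eligible for adjustment (non-descendants of EmailOpen, excluding EmailOpen and BrandLoyalty): {PriorPurchase}.
Backdoor paths from EmailOpen to BrandLoyalty:
  P1: EmailOpen <- PriorPurchase -> WebVisits -> BrandLoyalty
  P2: EmailOpen <- PriorPurchase -> BrandLoyalty
The empty set is not sufficient: P1 (EmailOpen <- PriorPurchase -> WebVisits -> BrandLoyalty) has no collider blocking it and no conditioned non-collider, so it is open.
Try {PriorPurchase}:
  P1: blocked at fork node PriorPurchase ∈ conditioning set.
  P2: blocked at fork node PriorPurchase ∈ conditioning set.
{PriorPurchase} contains no descendant of EmailOpen and blocks every backdoor path.
{PriorPurchase} is the unique smallest valid adjustment set.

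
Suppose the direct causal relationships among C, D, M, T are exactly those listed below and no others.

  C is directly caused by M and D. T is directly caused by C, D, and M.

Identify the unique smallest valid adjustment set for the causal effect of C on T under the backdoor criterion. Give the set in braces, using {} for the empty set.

{D, M}

Variables eligible for adjustment (non-descendants of C, excluding C and T): {D, M}.
Backdoor paths from C to T:
  P1: C <- M -> T
  P2: C <- D -> T
The empty set is not sufficient: P1 (C <- M -> T) has no collider blocking it and no conditioned non-collider, so it is open.
Try {D, M}:
  P1: blocked at fork node M ∈ conditioning set.
  P2: blocked at fork node D ∈ conditioning set.
{D, M} contains no descendant of C and blocks every backdoor path.
Every element of {D, M} is needed (dropping D leaves P2 open; dropping M leaves P1 open), so no proper subset is valid.
Among all size-2 subsets of the eligible variables, only {D, M} blocks every backdoor path, so it is the unique smallest valid adjustment set.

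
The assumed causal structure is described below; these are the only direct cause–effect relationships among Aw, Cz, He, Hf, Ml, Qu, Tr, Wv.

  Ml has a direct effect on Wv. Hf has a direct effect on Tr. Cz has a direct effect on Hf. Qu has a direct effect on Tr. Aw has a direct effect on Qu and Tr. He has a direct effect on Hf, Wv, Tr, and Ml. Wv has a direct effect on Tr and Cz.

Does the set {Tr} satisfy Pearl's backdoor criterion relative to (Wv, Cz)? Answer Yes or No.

Backdoor paths from Wv to Cz (paths whose first edge points into Wv):
  P1: Wv <- He -> Hf <- Cz
  P2: Wv <- He -> Tr <- Hf <- Cz
  P3: Wv <- Ml <- He -> Hf <- Cz
  P4: Wv <- Ml <- He -> Tr <- Hf <- Cz
Condition 1 (no descendant of Wv in the set): FAILS — Tr is a descendant of Wv.
Condition 2 (every backdoor path blocked by {Tr}):
  P1: open — collider(s) Hf are conditioned on (or have a conditioned descendant) and no non-collider on the path is in the set.
  P2: open — collider(s) Tr are conditioned on (or have a conditioned descendant) and no non-collider on the path is in the set.
  P3: open — collider(s) Hf are conditioned on (or have a conditioned descendant) and no non-collider on the path is in the set.
  P4: open — collider(s) Tr are conditioned on (or have a conditioned descendant) and no non-collider on the path is in the set.
{Tr} does not satisfy the backdoor criterion.

No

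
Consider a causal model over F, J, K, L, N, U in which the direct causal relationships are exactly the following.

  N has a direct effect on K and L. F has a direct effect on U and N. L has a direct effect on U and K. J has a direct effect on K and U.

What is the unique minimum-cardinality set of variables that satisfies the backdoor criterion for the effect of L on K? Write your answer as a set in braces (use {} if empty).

Variables eligible for adjustment (non-descendants of L, excluding L and K): {F, J, N}.
Backdoor paths from L to K:
  P1: L <- N <- F -> U <- J -> K
  P2: L <- N -> K
The empty set is not sufficient: P2 (L <- N -> K) has no collider blocking it and no conditioned non-collider, so it is open.
Try {N}:
  P1: blocked at chain node N ∈ conditioning set.
  P2: blocked at fork node N ∈ conditioning set.
{N} contains no descendant of L and blocks every backdoor path.
No other singleton works — e.g. {F} leaves P2 open — so {N} is the unique smallest valid adjustment set.

{N}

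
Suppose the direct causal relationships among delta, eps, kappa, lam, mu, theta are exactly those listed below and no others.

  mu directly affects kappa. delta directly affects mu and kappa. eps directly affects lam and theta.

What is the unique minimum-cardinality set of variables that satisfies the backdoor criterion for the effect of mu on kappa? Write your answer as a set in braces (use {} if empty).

Variables eligible for adjustment (non-descendants of mu, excluding mu and kappa): {delta, eps, lam, theta}.
Backdoor paths from mu to kappa:
  P1: mu <- delta -> kappa
The empty set is not sufficient: P1 (mu <- delta -> kappa) has no collider blocking it and no conditioned non-collider, so it is open.
Try {delta}:
  P1: blocked at fork node delta ∈ conditioning set.
{delta} contains no descendant of mu and blocks every backdoor path.
No other singleton works — e.g. {eps} leaves P1 open — so {delta} is the unique smallest valid adjustment set.

{delta}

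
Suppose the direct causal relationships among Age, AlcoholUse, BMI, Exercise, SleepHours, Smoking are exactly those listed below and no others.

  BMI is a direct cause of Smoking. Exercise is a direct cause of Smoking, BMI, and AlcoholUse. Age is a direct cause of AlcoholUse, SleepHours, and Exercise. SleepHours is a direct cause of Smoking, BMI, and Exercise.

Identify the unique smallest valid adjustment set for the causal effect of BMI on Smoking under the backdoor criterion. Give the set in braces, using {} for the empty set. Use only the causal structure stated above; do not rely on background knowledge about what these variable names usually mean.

{Exercise, SleepHours}

Variables eligible for adjustment (non-descendants of BMI, excluding BMI and Smoking): {Age, AlcoholUse, Exercise, SleepHours}.
Backdoor paths from BMI to Smoking:
  P1: BMI <- SleepHours <- Age -> Exercise -> Smoking
  P2: BMI <- SleepHours <- Age -> AlcoholUse <- Exercise -> Smoking
  P3: BMI <- SleepHours -> Exercise -> Smoking
  P4: BMI <- SleepHours -> Smoking
  P5: BMI <- Exercise <- Age -> SleepHours -> Smoking
  P6: BMI <- Exercise <- SleepHours -> Smoking
  P7: BMI <- Exercise -> Smoking
  P8: BMI <- Exercise -> AlcoholUse <- Age -> SleepHours -> Smoking
The empty set is not sufficient: P1 (BMI <- SleepHours <- Age -> Exercise -> Smoking) has no collider blocking it and no conditioned non-collider, so it is open.
Try {Exercise, SleepHours}:
  P1: blocked at chain node SleepHours ∈ conditioning set.
  P2: blocked at chain node SleepHours ∈ conditioning set.
  P3: blocked at fork node SleepHours ∈ conditioning set.
  P4: blocked at fork node SleepHours ∈ conditioning set.
  P5: blocked at chain node Exercise ∈ conditioning set.
  P6: blocked at chain node Exercise ∈ conditioning set.
  P7: blocked at fork node Exercise ∈ conditioning set.
  P8: blocked at fork node Exercise ∈ conditioning set.
{Exercise, SleepHours} contains no descendant of BMI and blocks every backdoor path.
Every element of {Exercise, SleepHours} is needed (dropping Exercise leaves P7 open; dropping SleepHours leaves P4 open), so no proper subset is valid.
Among all size-2 subsets of the eligible variables, only {Exercise, SleepHours} blocks every backdoor path, so it is the unique smallest valid adjustment set.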